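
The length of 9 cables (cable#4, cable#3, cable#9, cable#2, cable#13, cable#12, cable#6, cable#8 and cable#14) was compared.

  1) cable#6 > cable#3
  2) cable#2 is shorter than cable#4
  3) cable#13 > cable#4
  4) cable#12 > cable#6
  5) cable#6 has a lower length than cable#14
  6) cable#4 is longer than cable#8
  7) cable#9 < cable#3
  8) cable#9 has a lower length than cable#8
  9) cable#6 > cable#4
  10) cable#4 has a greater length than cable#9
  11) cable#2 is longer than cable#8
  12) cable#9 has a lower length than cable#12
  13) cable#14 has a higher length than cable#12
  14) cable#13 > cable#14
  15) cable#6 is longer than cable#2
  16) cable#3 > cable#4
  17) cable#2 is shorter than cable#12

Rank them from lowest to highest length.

Each adjacent pair is fixed by a given relation: cable#9 < cable#8; cable#8 < cable#2; cable#2 < cable#4; cable#4 < cable#3; cable#3 < cable#6; cable#6 < cable#12; cable#12 < cable#14; cable#14 < cable#13. Chaining them end to end gives the full order.

cable#9 < cable#8 < cable#2 < cable#4 < cable#3 < cable#6 < cable#12 < cable#14 < cable#13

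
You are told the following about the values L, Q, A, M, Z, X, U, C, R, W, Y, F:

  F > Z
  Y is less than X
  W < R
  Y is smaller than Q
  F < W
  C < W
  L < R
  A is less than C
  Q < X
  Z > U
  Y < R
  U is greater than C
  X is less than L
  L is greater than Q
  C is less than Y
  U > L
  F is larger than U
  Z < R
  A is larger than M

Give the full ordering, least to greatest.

M < A < C < Y < Q < X < L < U < Z < F < W < R

The consecutive links are each given: M < A; A < C; C < Y; Y < Q; Q < X; X < L; L < U; U < Z; Z < F; F < W; W < R.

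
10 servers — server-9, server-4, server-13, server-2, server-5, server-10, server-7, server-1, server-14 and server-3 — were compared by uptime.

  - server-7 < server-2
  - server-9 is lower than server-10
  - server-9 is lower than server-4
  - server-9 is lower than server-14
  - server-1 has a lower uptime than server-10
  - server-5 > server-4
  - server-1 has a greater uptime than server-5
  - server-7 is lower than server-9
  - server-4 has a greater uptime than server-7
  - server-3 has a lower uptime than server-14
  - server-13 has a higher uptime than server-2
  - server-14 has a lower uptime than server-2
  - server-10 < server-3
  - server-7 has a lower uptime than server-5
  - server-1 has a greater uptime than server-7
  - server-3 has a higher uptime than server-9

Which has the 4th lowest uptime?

server-5

Piecing the relations together gives one ordering: server-7 < server-9 < server-4 < server-5 < server-1 < server-10 < server-3 < server-14 < server-2 < server-13.
The 4th smallest is server-5.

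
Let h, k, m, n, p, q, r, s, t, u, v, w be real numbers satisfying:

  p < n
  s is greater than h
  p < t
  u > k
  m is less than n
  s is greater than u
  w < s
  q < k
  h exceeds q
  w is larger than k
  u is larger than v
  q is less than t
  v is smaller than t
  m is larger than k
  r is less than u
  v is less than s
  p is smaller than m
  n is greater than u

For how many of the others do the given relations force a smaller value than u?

The elements the relations force below u are q, v, r, k — no chain reaches any other.
That is 4.

4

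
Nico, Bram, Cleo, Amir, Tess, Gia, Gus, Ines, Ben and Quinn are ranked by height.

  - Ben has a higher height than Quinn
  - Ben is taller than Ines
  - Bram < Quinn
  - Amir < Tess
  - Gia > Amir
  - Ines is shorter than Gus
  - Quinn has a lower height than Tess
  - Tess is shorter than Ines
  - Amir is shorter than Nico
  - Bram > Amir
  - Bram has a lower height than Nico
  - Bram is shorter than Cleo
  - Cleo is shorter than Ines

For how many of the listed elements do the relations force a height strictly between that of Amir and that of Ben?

Chaining upward from Amir reaches: Bram, Quinn, Tess, Cleo, Ines, Gus, Nico, Gia.
Chaining downward from Ben reaches: Bram, Quinn, Tess, Cleo, Ines.
Strictly between Amir and Ben are those in both lists: Bram, Quinn, Tess, Cleo, Ines — 5 elements.

5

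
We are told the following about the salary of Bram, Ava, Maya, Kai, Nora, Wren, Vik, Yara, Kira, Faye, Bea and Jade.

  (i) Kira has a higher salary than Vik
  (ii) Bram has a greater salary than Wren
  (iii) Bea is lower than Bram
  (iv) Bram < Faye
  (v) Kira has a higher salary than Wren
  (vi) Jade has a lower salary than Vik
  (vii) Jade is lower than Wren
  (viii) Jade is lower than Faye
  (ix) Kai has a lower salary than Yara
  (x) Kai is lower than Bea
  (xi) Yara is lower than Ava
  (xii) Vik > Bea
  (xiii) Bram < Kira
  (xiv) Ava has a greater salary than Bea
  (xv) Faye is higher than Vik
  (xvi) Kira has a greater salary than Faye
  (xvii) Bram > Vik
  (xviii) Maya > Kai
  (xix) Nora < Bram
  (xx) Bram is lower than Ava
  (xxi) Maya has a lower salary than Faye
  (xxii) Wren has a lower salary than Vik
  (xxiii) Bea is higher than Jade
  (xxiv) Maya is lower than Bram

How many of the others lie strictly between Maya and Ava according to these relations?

1

The relations place Maya below Ava. An element lies strictly between them when it is forced above Maya and also forced below Ava.
Above Maya: {Bram, Faye, Kira}. Below Ava: {Kai, Jade, Bea, Wren, Vik, Yara, Nora, Bram}.
Intersection: {Bram} — 1.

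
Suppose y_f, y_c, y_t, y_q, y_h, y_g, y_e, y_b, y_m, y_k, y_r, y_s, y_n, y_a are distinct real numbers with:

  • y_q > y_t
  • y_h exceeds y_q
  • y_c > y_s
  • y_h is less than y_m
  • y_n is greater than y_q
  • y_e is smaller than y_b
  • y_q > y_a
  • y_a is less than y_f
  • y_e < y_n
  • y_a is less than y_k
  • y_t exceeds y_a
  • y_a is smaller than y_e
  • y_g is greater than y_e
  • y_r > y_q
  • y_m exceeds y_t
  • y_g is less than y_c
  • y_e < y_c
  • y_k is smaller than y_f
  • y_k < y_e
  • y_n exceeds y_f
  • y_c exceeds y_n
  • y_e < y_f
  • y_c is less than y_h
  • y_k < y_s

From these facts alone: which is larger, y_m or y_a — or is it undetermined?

y_a < y_e and y_e < y_g give y_a < y_g.
Then y_g < y_c extends the chain to y_c.
Then y_c < y_h extends the chain to y_h.
With y_h < y_m: y_a < y_e < y_g < y_c < y_h < y_m.
So y_m is larger.

y_m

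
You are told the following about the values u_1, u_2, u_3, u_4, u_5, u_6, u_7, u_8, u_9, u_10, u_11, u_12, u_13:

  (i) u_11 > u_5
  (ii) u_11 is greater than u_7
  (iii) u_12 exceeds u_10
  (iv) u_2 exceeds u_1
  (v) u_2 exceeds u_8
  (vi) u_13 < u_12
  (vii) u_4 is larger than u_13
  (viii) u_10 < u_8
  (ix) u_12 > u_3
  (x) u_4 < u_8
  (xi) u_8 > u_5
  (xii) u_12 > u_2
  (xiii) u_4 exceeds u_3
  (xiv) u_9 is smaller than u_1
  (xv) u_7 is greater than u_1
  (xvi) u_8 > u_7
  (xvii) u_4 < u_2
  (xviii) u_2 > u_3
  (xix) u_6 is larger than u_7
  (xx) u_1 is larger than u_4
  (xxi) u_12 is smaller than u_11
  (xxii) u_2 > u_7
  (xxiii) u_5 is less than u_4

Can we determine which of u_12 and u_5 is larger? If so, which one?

The relevant relations are u_5 < u_4; u_4 < u_1; u_1 < u_7; u_7 < u_8; u_8 < u_2; u_2 < u_12.
Together: u_5 < u_4 < u_1 < u_7 < u_8 < u_2 < u_12.
So u_12 is larger.

u_12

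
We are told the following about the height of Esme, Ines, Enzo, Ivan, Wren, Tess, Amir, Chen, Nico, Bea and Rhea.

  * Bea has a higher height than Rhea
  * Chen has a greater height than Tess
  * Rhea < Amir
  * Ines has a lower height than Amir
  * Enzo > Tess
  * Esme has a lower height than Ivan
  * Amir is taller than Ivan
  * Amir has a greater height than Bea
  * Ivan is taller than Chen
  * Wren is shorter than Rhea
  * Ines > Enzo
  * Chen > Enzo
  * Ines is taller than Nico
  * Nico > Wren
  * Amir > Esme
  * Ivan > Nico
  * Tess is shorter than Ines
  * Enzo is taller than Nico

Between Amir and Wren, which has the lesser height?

Wren

Wren < Nico and Nico < Enzo give Wren < Enzo.
With Enzo < Chen: Wren < Nico < Enzo < Chen.
Then Chen < Ivan extends the chain to Ivan.
With Ivan < Amir: Wren < Nico < Enzo < Chen < Ivan < Amir.
So Wren < Amir; Wren is the shorter of the two.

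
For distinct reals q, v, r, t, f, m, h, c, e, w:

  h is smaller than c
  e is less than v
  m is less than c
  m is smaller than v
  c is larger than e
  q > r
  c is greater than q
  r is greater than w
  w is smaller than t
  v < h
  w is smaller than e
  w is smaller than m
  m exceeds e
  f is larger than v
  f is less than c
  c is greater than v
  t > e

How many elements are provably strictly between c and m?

3

The relations place m below c. An element lies strictly between them when it is forced above m and also forced below c.
Above m: {v, h, f}. Below c: {w, e, r, q, v, h, f}.
Intersection: {v, h, f} — 3.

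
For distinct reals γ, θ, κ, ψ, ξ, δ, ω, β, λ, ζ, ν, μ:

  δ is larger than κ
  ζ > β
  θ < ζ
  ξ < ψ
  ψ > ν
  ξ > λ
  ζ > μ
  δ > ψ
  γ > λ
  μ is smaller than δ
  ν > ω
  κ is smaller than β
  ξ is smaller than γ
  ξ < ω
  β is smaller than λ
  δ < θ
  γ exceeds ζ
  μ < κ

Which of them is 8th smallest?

Chaining the given pairs: μ < κ < β < λ < ξ < ω < ν < ψ < δ < θ < ζ < γ.
The 8th smallest is ψ.

ψ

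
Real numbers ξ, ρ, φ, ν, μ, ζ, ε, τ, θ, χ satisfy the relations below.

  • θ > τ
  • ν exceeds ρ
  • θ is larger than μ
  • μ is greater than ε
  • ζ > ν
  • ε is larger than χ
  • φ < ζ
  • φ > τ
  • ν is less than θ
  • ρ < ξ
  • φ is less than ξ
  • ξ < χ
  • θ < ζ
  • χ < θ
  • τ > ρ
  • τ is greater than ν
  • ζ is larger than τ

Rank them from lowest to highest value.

ρ < ν < τ < φ < ξ < χ < ε < μ < θ < ζ

The consecutive links are each given: ρ < ν; ν < τ; τ < φ; φ < ξ; ξ < χ; χ < ε; ε < μ; μ < θ; θ < ζ.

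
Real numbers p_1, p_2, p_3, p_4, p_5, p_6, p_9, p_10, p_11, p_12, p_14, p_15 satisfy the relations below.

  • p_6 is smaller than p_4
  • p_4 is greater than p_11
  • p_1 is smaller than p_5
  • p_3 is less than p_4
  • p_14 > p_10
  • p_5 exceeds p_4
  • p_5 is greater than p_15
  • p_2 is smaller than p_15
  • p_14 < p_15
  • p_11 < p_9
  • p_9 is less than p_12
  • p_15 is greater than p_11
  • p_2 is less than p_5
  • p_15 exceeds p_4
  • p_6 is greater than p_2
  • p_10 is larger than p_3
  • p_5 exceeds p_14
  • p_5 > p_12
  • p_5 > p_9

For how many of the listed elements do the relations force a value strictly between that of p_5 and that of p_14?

Chaining upward from p_14 reaches: p_15.
Chaining downward from p_5 reaches: p_11, p_3, p_2, p_10, p_6, p_1, p_4, p_9, p_12, p_15.
Strictly between p_14 and p_5 are those in both lists: p_15 — 1 element.

1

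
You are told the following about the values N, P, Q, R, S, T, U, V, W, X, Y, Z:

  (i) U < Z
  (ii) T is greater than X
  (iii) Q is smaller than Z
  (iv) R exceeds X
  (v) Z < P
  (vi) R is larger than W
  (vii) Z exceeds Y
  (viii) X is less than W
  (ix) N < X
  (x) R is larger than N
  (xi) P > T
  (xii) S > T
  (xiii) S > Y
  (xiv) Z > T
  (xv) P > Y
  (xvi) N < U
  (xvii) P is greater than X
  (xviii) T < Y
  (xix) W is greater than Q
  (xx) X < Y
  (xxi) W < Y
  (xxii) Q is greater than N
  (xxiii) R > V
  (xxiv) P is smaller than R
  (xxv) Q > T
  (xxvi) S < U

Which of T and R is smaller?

Chaining the given relations: T < Q < W < Y < S < U < Z < P < R.
So T < R; T is the smaller of the two.

T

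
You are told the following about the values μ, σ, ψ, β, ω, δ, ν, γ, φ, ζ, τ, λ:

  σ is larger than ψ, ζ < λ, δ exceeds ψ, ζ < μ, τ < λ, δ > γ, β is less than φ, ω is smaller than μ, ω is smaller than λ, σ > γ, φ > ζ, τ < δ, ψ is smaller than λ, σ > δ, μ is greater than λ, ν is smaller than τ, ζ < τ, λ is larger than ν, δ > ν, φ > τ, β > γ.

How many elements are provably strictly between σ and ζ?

Chaining upward from ζ reaches: τ, δ, φ, λ, μ.
Chaining downward from σ reaches: ν, γ, ψ, τ, δ.
Strictly between ζ and σ are those in both lists: τ, δ — 2 elements.

2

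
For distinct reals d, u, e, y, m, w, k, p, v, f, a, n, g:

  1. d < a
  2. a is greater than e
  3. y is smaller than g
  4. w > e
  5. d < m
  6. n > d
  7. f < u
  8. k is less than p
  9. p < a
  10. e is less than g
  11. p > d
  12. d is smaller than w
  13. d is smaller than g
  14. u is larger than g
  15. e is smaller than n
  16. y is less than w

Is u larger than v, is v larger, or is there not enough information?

Following every chain through v: nothing is chained to v.
u is not reached, and no chain runs the other way from u to v.
So the given relations leave the order of v and u undetermined.

undetermined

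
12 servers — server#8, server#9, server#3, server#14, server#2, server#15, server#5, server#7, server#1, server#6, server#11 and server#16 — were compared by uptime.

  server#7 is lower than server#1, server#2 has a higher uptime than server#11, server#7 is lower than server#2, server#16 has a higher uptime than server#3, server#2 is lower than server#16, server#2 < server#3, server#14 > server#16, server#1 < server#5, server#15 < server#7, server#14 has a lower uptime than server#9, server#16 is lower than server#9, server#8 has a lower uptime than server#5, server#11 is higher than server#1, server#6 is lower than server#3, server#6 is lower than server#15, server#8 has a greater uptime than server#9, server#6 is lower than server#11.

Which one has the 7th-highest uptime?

The consecutive relations fix a unique order: server#6 < server#15 < server#7 < server#1 < server#11 < server#2 < server#3 < server#16 < server#14 < server#9 < server#8 < server#5.
The 7th largest is server#2.

server#2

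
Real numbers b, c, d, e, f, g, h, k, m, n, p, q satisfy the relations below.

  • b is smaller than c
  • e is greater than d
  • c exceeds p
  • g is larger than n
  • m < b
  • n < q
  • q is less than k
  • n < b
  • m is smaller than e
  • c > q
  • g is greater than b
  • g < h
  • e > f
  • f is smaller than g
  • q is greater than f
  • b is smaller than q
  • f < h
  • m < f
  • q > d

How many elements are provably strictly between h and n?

2

Chaining upward from n reaches: b, q, g, k, c.
Chaining downward from h reaches: m, b, f, g.
Strictly between n and h are those in both lists: b, g — 2 elements.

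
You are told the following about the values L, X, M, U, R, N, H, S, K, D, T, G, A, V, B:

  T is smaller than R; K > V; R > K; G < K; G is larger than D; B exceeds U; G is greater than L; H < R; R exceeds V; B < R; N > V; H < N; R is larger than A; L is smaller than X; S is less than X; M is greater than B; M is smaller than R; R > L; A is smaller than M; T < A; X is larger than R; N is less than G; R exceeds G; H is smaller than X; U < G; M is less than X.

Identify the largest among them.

Chaining downward from X: directly below it, H, S, L, M, R; then T, A, V, B, G, K; then D, U, N.
That covers every other element, and nothing is given above X, so X is the largest.

X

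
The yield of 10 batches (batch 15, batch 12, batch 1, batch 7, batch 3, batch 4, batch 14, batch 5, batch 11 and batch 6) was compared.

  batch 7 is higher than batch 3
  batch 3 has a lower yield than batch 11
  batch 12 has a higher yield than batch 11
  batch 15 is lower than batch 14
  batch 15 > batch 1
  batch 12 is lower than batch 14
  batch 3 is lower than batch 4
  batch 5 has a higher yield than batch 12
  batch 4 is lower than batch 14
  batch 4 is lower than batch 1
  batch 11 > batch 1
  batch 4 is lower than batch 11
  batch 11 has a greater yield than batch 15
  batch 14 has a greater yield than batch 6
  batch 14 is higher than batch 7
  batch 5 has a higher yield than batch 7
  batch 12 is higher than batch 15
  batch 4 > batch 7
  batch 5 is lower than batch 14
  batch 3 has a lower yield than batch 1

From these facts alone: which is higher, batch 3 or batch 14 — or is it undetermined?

batch 14

batch 3 < batch 7 and batch 7 < batch 4 give batch 3 < batch 4.
With batch 4 < batch 1: batch 3 < batch 7 < batch 4 < batch 1.
With batch 1 < batch 15: batch 3 < batch 7 < batch 4 < batch 1 < batch 15.
With batch 15 < batch 11: batch 3 < batch 7 < batch 4 < batch 1 < batch 15 < batch 11.
Then batch 11 < batch 12 extends the chain to batch 12.
With batch 12 < batch 5: batch 3 < batch 7 < batch 4 < batch 1 < batch 15 < batch 11 < batch 12 < batch 5.
Then batch 5 < batch 14 extends the chain to batch 14.
So batch 14 is higher.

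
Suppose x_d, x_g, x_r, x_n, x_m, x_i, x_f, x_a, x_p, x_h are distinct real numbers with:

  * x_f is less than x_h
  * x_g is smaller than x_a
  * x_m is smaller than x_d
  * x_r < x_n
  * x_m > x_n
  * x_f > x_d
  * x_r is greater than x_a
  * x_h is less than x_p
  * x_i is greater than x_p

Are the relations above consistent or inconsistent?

The single ordering x_g < x_a < x_r < x_n < x_m < x_d < x_f < x_h < x_p < x_i satisfies every listed relation, so no contradiction arises.

consistent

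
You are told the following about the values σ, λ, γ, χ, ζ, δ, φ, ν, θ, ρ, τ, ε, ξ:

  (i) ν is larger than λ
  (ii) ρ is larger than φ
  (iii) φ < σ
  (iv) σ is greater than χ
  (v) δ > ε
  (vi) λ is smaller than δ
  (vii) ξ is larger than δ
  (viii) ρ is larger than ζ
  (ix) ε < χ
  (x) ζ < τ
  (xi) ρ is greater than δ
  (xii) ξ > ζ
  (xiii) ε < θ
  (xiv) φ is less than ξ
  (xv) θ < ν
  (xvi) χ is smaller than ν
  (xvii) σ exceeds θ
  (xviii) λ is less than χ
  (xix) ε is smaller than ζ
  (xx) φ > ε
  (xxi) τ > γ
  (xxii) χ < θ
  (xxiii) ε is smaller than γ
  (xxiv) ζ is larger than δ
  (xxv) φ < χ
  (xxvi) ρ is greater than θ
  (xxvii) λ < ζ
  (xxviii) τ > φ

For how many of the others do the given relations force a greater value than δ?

4

The elements the relations force above δ are ζ, τ, ρ, ξ — no chain reaches any other.
That is 4.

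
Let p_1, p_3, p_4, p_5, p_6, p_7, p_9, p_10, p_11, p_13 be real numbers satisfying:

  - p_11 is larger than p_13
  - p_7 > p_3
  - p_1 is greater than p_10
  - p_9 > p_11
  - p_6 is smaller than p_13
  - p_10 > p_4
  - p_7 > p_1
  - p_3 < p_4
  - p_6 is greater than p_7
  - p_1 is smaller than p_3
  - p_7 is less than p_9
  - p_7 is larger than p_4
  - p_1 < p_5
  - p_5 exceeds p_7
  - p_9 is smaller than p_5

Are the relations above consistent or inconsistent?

inconsistent

We have p_4 < p_10 stated directly, yet also p_10 < p_1 < p_3 < p_4 by chaining the others — so p_10 < p_4. Contradiction.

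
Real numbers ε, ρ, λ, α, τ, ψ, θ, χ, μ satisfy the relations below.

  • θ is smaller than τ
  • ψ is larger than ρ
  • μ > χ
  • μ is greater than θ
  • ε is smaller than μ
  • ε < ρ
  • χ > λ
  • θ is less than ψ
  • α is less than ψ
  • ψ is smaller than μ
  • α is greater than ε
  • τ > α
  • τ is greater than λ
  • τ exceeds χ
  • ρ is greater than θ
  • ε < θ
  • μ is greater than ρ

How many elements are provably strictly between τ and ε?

The relations place ε below τ. An element lies strictly between them when it is forced above ε and also forced below τ.
Above ε: {θ, ρ, α, ψ, μ}. Below τ: {θ, λ, α, χ}.
Intersection: {θ, α} — 2.

2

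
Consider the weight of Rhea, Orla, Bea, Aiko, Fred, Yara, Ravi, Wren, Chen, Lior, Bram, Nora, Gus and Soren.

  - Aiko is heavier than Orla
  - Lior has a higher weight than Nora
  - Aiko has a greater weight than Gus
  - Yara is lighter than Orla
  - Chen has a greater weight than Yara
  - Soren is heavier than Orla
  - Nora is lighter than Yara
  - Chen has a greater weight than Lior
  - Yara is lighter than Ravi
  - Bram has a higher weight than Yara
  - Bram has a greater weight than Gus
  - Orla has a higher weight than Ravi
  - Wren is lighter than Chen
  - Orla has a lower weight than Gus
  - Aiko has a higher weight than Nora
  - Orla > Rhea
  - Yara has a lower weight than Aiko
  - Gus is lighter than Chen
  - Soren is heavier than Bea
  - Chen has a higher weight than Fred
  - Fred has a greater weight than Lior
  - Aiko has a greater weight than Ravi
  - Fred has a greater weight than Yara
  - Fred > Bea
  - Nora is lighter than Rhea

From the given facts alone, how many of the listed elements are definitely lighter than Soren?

6

The elements the relations force below Soren are Nora, Bea, Rhea, Yara, Ravi, Orla — no chain reaches any other.
That is 6.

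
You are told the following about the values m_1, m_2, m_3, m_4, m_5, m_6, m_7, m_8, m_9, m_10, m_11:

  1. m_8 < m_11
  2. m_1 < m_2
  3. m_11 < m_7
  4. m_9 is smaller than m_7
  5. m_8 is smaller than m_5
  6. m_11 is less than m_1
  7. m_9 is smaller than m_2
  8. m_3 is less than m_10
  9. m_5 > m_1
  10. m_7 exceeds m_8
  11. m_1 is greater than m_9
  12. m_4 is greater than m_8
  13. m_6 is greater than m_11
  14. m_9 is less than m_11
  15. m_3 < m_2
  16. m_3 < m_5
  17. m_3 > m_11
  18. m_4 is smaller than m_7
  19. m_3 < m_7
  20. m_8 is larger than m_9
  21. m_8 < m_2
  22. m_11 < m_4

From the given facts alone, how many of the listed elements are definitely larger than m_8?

From m_8 the given relations immediately reach m_11, m_4, m_7, m_2, m_5.
From those, m_3, m_6, m_1 — 8 in total.
From those, m_10 — 9 in total.
Nothing else is reachable above m_8; 9 in all.

9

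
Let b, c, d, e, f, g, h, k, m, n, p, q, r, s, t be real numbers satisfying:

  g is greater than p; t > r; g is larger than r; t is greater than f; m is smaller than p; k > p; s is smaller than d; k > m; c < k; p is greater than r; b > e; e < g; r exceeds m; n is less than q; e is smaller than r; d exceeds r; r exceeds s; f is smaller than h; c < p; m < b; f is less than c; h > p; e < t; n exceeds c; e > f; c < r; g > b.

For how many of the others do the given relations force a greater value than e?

8

From e the given relations immediately reach b, r, g, t.
From those, p, d — 6 in total.
From those, k, h — 8 in total.
Nothing else is reachable above e; 8 in all.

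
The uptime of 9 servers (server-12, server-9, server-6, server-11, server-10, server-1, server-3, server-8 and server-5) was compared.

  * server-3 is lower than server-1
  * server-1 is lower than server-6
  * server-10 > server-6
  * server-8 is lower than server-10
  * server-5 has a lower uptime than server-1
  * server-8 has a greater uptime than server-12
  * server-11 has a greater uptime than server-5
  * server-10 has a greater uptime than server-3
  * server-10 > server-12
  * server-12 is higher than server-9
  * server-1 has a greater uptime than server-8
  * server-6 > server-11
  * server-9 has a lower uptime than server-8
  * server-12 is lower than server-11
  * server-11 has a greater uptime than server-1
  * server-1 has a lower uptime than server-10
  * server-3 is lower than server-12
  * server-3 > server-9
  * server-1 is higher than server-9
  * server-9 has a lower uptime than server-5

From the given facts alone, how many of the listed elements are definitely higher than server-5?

4

From server-5 the given relations immediately reach server-1, server-11.
From those, server-6, server-10 — 4 in total.
Nothing else is reachable above server-5; 4 in all.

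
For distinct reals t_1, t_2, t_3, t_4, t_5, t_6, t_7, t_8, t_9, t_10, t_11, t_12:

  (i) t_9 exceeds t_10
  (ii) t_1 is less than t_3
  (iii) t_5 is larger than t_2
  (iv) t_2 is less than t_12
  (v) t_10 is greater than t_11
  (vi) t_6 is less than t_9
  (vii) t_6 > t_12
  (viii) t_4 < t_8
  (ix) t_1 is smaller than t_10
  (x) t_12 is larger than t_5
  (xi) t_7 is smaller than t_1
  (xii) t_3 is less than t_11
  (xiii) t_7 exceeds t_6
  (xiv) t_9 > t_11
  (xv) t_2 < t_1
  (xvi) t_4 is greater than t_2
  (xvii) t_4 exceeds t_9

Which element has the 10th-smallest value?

Chaining the given pairs: t_2 < t_5 < t_12 < t_6 < t_7 < t_1 < t_3 < t_11 < t_10 < t_9 < t_4 < t_8.
Counting 10 from the smallest end gives t_9.

t_9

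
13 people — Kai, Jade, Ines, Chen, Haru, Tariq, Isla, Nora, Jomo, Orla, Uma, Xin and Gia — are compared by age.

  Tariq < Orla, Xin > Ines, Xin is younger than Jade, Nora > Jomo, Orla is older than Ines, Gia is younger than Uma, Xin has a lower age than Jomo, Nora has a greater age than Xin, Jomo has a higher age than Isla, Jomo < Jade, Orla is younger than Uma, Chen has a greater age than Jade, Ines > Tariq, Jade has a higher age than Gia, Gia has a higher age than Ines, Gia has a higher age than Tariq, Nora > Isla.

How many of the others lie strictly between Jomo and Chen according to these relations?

1

Chaining upward from Jomo reaches: Nora, Jade.
Chaining downward from Chen reaches: Isla, Tariq, Ines, Xin, Gia, Jade.
Strictly between Jomo and Chen are those in both lists: Jade — 1 element.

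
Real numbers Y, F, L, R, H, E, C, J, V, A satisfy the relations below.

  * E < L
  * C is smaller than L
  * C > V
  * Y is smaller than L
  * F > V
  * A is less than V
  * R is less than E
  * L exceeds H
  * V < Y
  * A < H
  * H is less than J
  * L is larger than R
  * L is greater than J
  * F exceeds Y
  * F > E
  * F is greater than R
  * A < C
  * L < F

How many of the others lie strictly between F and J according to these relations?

The relations place J below F. An element lies strictly between them when it is forced above J and also forced below F.
Above J: {L}. Below F: {A, H, V, C, R, E, Y, L}.
Intersection: {L} — 1.

1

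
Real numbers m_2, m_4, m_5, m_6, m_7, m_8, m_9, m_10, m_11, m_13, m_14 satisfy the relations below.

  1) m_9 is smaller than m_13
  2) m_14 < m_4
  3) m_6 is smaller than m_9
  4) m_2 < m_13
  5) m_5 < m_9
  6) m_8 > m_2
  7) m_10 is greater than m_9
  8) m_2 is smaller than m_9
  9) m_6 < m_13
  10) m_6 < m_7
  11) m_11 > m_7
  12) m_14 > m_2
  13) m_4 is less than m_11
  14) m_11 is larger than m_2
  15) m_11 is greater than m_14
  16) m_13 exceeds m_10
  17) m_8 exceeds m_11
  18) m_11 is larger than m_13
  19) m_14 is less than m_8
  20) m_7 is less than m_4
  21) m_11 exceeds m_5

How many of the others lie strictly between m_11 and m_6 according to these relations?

5

The relations place m_6 below m_11. An element lies strictly between them when it is forced above m_6 and also forced below m_11.
Above m_6: {m_7, m_4, m_9, m_10, m_13, m_8}. Below m_11: {m_2, m_14, m_7, m_5, m_4, m_9, m_10, m_13}.
Intersection: {m_7, m_4, m_9, m_10, m_13} — 5.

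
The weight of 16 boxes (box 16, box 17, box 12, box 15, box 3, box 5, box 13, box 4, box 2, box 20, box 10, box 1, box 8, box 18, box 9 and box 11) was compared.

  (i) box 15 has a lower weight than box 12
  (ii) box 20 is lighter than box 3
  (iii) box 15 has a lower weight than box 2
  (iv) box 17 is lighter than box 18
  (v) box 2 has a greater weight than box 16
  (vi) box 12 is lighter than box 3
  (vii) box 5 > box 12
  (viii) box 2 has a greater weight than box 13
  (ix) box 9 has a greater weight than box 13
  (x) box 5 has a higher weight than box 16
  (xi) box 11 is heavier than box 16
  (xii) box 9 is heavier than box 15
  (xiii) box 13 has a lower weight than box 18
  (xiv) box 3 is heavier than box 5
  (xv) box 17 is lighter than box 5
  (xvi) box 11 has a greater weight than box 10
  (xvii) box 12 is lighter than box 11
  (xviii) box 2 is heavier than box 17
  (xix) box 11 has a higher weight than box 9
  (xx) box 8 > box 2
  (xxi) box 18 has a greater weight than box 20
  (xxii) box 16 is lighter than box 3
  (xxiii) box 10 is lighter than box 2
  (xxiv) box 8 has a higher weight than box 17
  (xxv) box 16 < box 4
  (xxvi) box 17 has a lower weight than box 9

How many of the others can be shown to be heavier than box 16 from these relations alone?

From box 16 the given relations immediately reach box 2, box 4, box 5, box 11, box 3.
From those, box 8 — 6 in total.
No other element is forced above box 16 by the given relations, so the count is 6.

6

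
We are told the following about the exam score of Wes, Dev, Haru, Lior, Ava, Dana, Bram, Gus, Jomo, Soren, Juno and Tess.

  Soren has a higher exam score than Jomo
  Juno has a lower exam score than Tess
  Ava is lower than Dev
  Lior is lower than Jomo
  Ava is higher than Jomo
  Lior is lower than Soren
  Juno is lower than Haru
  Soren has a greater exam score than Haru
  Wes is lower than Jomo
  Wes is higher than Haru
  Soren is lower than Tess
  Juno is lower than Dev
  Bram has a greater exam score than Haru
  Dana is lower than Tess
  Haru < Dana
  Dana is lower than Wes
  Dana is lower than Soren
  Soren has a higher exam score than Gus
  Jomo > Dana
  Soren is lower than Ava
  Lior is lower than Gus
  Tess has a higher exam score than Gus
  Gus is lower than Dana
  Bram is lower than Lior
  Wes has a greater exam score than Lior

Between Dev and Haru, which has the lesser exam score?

Haru

Haru < Bram and Bram < Lior give Haru < Lior.
With Lior < Gus: Haru < Bram < Lior < Gus.
Then Gus < Dana extends the chain to Dana.
With Dana < Wes: Haru < Bram < Lior < Gus < Dana < Wes.
With Wes < Jomo: Haru < Bram < Lior < Gus < Dana < Wes < Jomo.
With Jomo < Soren: Haru < Bram < Lior < Gus < Dana < Wes < Jomo < Soren.
Then Soren < Ava extends the chain to Ava.
Then Ava < Dev extends the chain to Dev.
So Haru < Dev; Haru is the lower of the two.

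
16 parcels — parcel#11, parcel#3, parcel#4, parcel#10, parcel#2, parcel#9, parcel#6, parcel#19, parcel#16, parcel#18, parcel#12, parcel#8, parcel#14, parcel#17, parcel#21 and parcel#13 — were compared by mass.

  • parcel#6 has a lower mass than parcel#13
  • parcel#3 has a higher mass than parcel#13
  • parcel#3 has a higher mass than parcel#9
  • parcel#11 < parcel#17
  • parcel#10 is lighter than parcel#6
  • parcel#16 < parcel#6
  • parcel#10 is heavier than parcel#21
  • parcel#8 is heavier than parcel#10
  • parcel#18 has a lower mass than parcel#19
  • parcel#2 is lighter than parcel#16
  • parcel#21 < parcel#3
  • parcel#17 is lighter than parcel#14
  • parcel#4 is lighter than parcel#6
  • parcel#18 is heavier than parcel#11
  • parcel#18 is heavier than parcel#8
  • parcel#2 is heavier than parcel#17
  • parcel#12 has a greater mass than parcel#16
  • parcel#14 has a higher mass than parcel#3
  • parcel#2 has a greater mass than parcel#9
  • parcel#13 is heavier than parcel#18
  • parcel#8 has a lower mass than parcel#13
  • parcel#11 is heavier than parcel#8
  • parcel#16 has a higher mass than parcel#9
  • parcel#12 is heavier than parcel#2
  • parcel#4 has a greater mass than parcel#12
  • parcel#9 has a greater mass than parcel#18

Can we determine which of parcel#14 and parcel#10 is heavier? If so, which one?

Following the relations from parcel#10: parcel#10 < parcel#8 < parcel#11 < parcel#18 < parcel#9 < parcel#2 < parcel#16 < parcel#12 < parcel#4 < parcel#6 < parcel#13 < parcel#3 < parcel#14.
So parcel#14 is heavier.

parcel#14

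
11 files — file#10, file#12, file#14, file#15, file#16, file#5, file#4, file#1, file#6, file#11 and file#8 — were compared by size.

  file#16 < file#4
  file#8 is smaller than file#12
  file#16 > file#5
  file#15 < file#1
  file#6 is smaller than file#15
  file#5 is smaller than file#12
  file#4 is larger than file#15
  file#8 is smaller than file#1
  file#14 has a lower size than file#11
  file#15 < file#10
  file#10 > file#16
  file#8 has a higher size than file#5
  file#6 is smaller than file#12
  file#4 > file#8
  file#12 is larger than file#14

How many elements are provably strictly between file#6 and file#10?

1

Chaining upward from file#6 reaches: file#15, file#1, file#12, file#4.
Chaining downward from file#10 reaches: file#5, file#16, file#15.
Strictly between file#6 and file#10 are those in both lists: file#15 — 1 element.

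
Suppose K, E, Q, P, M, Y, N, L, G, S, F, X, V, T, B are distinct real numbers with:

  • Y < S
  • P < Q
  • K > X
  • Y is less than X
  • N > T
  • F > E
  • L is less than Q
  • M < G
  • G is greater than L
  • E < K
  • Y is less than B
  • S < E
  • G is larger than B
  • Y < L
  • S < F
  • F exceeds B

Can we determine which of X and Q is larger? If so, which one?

undetermined

Following every chain through X: above X we get K; below X we get Y.
Q is not reached, and no chain runs the other way from Q to X.
So the given relations leave the order of X and Q undetermined.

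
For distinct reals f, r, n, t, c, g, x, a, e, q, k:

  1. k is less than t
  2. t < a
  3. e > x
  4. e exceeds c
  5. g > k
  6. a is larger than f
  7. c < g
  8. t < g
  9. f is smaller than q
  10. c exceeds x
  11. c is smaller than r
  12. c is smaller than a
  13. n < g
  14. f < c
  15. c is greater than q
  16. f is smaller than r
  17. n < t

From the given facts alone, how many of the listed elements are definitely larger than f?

Directly above f: q, c, a, r.
One step further: e, g (6 so far).
Nothing else is reachable above f; 6 in all.

6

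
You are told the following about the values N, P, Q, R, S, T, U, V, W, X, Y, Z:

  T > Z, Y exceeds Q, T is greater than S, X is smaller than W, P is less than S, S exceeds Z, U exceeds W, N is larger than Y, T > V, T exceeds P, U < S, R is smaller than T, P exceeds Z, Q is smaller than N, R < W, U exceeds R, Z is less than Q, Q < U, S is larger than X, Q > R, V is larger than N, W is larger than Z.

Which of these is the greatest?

X is not greatest since X < W; Z is not greatest since Z < Q; R is not greatest since R < T; Q is not greatest since Q < Y; Y is not greatest since Y < N; P is not greatest since P < S; N is not greatest since N < V; W is not greatest since W < U; U is not greatest since U < S; V is not greatest since V < T; S is not greatest since S < T.
Only T has nothing above it, so T is the greatest.

T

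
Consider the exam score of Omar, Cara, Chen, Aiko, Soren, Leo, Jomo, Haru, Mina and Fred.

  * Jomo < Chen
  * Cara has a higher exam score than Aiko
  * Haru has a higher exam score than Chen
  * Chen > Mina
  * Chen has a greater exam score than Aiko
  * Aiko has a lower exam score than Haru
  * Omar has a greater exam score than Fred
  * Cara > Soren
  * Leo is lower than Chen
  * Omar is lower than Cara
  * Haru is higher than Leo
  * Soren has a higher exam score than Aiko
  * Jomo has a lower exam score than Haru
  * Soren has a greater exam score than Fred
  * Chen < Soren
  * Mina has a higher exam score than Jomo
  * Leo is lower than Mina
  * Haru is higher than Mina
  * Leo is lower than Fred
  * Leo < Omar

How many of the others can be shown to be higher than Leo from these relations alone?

7

Directly above Leo: Mina, Fred, Omar, Chen, Haru.
One step further: Soren, Cara (7 so far).
Nothing else is reachable above Leo; 7 in all.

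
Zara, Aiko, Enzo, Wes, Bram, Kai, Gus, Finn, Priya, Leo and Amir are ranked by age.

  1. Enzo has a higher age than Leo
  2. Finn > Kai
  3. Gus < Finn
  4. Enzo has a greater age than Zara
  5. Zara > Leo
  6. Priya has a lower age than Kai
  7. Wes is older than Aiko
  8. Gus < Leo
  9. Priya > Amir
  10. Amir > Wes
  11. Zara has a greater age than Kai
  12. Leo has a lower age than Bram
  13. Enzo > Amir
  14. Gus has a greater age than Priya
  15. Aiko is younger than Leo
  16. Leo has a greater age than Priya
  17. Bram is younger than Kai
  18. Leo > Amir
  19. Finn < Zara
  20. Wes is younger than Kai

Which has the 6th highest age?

Leo

The consecutive relations fix a unique order: Aiko < Wes < Amir < Priya < Gus < Leo < Bram < Kai < Finn < Zara < Enzo.
Counting 6 from the largest end gives Leo.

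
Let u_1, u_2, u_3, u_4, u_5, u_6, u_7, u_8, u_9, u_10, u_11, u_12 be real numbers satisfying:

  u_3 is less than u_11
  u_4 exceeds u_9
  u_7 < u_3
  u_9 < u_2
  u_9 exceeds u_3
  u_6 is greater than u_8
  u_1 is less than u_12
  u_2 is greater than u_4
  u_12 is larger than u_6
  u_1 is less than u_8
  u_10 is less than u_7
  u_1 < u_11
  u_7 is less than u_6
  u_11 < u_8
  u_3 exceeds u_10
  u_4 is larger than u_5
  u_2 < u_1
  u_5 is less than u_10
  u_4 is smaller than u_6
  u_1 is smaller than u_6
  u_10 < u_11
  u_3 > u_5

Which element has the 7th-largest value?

Chaining the given pairs: u_5 < u_10 < u_7 < u_3 < u_9 < u_4 < u_2 < u_1 < u_11 < u_8 < u_6 < u_12.
Counting 7 from the largest end gives u_4.

u_4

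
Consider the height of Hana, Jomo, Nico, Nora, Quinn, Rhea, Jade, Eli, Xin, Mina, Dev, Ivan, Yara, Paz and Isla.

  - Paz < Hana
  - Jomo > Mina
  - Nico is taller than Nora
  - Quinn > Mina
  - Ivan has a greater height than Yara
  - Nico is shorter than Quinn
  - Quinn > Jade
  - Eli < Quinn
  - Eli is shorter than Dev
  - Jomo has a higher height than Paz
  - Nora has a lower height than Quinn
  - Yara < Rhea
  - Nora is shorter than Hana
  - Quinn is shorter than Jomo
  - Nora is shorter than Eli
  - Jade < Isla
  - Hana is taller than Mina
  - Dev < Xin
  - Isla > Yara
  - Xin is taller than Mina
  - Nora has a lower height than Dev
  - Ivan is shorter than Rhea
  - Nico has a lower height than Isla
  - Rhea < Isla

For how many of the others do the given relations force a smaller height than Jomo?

7

The elements the relations force below Jomo are Nora, Jade, Eli, Mina, Nico, Paz, Quinn — no chain reaches any other.
That is 7.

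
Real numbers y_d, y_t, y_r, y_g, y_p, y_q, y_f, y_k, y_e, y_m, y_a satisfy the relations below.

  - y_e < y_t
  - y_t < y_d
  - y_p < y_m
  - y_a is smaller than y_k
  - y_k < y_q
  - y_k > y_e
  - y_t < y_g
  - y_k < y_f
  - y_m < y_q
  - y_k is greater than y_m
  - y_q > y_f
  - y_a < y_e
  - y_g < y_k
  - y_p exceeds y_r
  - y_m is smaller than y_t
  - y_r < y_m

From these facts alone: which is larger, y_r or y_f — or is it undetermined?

y_f

Link the given pairs in sequence: y_r < y_p; y_p < y_m; y_m < y_t; y_t < y_g; y_g < y_k; y_k < y_f.
Together: y_r < y_p < y_m < y_t < y_g < y_k < y_f.
So y_f is larger.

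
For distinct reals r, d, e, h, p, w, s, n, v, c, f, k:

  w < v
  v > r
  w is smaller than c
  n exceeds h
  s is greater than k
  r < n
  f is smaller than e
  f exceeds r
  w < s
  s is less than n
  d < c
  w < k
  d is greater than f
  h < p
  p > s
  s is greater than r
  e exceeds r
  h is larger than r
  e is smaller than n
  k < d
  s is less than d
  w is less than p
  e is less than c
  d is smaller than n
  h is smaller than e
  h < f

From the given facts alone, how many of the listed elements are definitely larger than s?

4

Directly above s: d, p, n.
One step further: c (4 so far).
No other element is forced above s by the given relations, so the count is 4.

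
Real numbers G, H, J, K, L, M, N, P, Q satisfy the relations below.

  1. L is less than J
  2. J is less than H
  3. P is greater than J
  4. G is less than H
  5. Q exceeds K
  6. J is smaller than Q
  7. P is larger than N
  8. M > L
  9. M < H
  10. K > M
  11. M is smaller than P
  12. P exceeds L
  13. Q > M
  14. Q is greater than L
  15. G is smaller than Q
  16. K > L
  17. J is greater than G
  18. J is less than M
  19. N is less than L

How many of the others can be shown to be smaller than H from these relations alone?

From H the given relations immediately reach G, J, M.
From those, L — 4 in total.
From those, N — 5 in total.
Nothing else is reachable below H; 5 in all.

5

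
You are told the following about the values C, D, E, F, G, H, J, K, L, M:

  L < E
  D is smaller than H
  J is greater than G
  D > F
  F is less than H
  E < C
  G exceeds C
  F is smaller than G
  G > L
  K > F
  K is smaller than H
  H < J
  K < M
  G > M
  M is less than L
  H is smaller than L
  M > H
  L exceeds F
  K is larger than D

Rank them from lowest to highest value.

Each adjacent pair is fixed by a given relation: F < D; D < K; K < H; H < M; M < L; L < E; E < C; C < G; G < J. Chaining them end to end gives the full order.

F < D < K < H < M < L < E < C < G < J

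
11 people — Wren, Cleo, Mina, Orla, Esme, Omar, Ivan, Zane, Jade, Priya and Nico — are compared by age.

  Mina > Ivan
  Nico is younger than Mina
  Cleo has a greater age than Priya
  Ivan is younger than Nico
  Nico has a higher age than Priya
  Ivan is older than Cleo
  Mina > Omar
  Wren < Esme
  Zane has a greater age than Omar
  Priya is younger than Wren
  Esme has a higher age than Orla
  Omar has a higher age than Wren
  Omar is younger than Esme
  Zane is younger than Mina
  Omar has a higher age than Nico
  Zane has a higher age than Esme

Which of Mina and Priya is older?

Chaining the given relations: Priya < Cleo < Ivan < Nico < Omar < Esme < Zane < Mina.
So Priya < Mina; Mina is the older of the two.

Mina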